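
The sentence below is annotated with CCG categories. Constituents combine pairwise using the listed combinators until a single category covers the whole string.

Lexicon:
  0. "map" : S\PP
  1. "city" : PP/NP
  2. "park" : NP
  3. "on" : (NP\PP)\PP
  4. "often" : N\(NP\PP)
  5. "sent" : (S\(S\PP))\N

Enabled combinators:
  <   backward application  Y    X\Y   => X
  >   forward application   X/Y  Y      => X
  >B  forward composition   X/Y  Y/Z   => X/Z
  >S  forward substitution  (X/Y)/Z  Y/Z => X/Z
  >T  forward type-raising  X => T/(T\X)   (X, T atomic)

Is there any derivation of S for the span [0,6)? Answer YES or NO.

[0,6] S   <
  [0,1] "map" : S\PP
  [1,6] S\(S\PP)   <
    [1,5] N   <
      [1,4] NP\PP   <
        [1,3] PP   >
          [1,2] "city" : PP/NP
          [2,3] "park" : NP
        [3,4] "on" : (NP\PP)\PP
      [4,5] "often" : N\(NP\PP)
    [5,6] "sent" : (S\(S\PP))\N

YES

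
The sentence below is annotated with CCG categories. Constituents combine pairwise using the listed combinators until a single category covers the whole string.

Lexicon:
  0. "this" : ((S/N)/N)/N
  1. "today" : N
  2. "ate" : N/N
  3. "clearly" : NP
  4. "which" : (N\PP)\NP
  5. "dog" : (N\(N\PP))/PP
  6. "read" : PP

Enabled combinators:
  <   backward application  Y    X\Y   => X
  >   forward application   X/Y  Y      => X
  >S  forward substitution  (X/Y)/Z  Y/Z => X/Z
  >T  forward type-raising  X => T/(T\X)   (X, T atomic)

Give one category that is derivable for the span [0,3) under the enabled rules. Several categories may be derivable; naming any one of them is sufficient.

S/N

[0,7] S   >
  [0,3] S/N   >S
    [0,2] (S/N)/N   >
      [0,1] "this" : ((S/N)/N)/N
      [1,2] "today" : N
    [2,3] "ate" : N/N
  [3,7] N   <
    [3,5] N\PP   <
      [3,4] "clearly" : NP
      [4,5] "which" : (N\PP)\NP
    [5,7] N\(N\PP)   >
      [5,6] "dog" : (N\(N\PP))/PP
      [6,7] "read" : PP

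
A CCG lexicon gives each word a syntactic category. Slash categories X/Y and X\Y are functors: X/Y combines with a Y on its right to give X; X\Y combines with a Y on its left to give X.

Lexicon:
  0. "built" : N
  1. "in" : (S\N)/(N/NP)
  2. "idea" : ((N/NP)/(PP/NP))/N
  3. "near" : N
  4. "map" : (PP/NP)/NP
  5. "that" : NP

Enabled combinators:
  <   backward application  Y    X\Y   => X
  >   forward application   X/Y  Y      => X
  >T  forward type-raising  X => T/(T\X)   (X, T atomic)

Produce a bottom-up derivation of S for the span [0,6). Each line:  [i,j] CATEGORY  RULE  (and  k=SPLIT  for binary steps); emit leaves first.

[0,6] S   <
  [0,1] "built" : N
  [1,6] S\N   >
    [1,2] "in" : (S\N)/(N/NP)
    [2,6] N/NP   >
      [2,4] (N/NP)/(PP/NP)   >
        [2,3] "idea" : ((N/NP)/(PP/NP))/N
        [3,4] "near" : N
      [4,6] PP/NP   >
        [4,5] "map" : (PP/NP)/NP
        [5,6] "that" : NP

[0,1] N  lex  "built"
[1,2] (S\N)/(N/NP)  lex  "in"
[2,3] ((N/NP)/(PP/NP))/N  lex  "idea"
[3,4] N  lex  "near"
[2,4] (N/NP)/(PP/NP)  >  k=3
[4,5] (PP/NP)/NP  lex  "map"
[5,6] NP  lex  "that"
[4,6] PP/NP  >  k=5
[2,6] N/NP  >  k=4
[1,6] S\N  >  k=2
[0,6] S  <  k=1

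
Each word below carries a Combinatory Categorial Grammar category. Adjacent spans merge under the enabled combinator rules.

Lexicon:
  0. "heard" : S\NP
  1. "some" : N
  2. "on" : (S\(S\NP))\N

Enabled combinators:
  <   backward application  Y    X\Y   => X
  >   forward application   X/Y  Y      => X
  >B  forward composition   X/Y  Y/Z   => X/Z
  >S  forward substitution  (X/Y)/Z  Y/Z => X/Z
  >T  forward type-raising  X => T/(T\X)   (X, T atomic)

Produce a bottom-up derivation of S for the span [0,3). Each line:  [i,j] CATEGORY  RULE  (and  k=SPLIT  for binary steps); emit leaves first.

[0,1] S\NP  lex  "heard"
[1,2] N  lex  "some"
[2,3] (S\(S\NP))\N  lex  "on"
[1,3] S\(S\NP)  <  k=2
[0,3] S  <  k=1

[0,3] S   <
  [0,1] "heard" : S\NP
  [1,3] S\(S\NP)   <
    [1,2] "some" : N
    [2,3] "on" : (S\(S\NP))\N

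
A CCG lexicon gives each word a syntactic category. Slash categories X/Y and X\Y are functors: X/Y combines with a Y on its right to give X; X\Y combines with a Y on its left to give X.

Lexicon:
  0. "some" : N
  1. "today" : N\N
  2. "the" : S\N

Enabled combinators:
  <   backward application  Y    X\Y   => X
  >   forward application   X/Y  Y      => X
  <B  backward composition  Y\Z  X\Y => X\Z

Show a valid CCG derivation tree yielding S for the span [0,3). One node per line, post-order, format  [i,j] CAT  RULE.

[0,1] N  lex  "some"
[1,2] N\N  lex  "today"
[2,3] S\N  lex  "the"
[1,3] S\N  <B  k=2
[0,3] S  <  k=1

[0,3] S   <
  [0,1] "some" : N
  [1,3] S\N   <B
    [1,2] "today" : N\N
    [2,3] "the" : S\N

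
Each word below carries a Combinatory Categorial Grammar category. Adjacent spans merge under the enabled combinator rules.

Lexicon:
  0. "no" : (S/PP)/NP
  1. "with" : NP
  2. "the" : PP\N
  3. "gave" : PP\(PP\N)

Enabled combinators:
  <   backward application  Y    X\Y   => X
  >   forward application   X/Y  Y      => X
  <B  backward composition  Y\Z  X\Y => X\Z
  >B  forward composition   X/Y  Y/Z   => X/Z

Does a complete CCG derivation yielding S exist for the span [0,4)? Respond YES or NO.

[0,4] S   >
  [0,2] S/PP   >
    [0,1] "no" : (S/PP)/NP
    [1,2] "with" : NP
  [2,4] PP   <
    [2,3] "the" : PP\N
    [3,4] "gave" : PP\(PP\N)

YES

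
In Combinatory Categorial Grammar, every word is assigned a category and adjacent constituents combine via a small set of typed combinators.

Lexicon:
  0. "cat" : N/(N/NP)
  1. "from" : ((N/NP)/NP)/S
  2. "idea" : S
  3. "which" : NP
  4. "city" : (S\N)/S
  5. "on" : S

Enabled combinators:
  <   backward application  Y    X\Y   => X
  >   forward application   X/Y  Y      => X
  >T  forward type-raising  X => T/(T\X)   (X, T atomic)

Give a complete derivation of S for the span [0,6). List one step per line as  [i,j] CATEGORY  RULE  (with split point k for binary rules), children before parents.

[0,6] S   <
  [0,4] N   >
    [0,1] "cat" : N/(N/NP)
    [1,4] N/NP   >
      [1,3] (N/NP)/NP   >
        [1,2] "from" : ((N/NP)/NP)/S
        [2,3] "idea" : S
      [3,4] "which" : NP
  [4,6] S\N   >
    [4,5] "city" : (S\N)/S
    [5,6] "on" : S

[0,1] N/(N/NP)  lex  "cat"
[1,2] ((N/NP)/NP)/S  lex  "from"
[2,3] S  lex  "idea"
[1,3] (N/NP)/NP  >  k=2
[3,4] NP  lex  "which"
[1,4] N/NP  >  k=3
[0,4] N  >  k=1
[4,5] (S\N)/S  lex  "city"
[5,6] S  lex  "on"
[4,6] S\N  >  k=5
[0,6] S  <  k=4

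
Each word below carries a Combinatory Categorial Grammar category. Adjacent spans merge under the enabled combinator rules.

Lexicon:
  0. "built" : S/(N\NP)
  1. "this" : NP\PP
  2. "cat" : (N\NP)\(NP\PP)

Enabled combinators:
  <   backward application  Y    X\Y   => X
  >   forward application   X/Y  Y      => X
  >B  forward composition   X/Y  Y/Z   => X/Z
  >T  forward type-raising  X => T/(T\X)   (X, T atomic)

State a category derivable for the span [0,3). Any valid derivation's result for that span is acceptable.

S

[0,3] S   >
  [0,1] "built" : S/(N\NP)
  [1,3] N\NP   <
    [1,2] "this" : NP\PP
    [2,3] "cat" : (N\NP)\(NP\PP)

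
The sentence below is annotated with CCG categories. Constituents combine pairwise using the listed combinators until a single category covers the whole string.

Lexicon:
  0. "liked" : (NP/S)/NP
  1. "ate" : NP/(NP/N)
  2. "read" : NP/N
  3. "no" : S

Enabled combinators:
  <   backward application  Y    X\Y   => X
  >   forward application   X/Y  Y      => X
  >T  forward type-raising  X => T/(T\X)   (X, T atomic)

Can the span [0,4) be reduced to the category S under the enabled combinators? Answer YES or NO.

NO

(NP/S)/NP NP/(NP/N) NP/N S
CKY chart[0,4] = {N/(N\NP), NP, NP/(NP\NP), PP/(PP\NP), S/(S\NP)}; S ∉ chart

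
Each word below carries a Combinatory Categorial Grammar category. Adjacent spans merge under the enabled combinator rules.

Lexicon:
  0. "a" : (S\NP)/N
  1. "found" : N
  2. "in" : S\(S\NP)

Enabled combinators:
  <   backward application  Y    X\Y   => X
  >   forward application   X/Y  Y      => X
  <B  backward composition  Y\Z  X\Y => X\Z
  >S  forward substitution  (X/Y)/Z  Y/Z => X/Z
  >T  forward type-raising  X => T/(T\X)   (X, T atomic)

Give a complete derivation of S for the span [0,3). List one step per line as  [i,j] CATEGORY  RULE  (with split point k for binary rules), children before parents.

[0,3] S   <
  [0,2] S\NP   >
    [0,1] "a" : (S\NP)/N
    [1,2] "found" : N
  [2,3] "in" : S\(S\NP)

[0,1] (S\NP)/N  lex  "a"
[1,2] N  lex  "found"
[0,2] S\NP  >  k=1
[2,3] S\(S\NP)  lex  "in"
[0,3] S  <  k=2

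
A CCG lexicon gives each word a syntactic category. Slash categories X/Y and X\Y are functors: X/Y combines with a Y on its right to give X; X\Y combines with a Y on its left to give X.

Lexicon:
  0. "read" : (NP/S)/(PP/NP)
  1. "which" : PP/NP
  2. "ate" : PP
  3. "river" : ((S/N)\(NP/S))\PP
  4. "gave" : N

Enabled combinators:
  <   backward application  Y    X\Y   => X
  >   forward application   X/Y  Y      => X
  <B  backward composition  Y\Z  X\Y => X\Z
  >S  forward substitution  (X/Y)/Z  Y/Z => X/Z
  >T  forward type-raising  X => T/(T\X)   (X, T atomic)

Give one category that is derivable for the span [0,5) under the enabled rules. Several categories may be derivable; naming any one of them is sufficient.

[0,5] S   >
  [0,4] S/N   <
    [0,2] NP/S   >
      [0,1] "read" : (NP/S)/(PP/NP)
      [1,2] "which" : PP/NP
    [2,4] (S/N)\(NP/S)   <
      [2,3] "ate" : PP
      [3,4] "river" : ((S/N)\(NP/S))\PP
  [4,5] "gave" : N

S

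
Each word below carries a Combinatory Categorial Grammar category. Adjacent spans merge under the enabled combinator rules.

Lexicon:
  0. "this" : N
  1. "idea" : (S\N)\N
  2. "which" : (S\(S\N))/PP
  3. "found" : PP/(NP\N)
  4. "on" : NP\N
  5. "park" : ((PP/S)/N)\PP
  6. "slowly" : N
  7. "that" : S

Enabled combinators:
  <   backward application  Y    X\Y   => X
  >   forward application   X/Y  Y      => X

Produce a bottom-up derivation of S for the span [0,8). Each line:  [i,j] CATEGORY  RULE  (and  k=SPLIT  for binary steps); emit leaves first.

[0,8] S   <
  [0,2] S\N   <
    [0,1] "this" : N
    [1,2] "idea" : (S\N)\N
  [2,8] S\(S\N)   >
    [2,3] "which" : (S\(S\N))/PP
    [3,8] PP   >
      [3,7] PP/S   >
        [3,6] (PP/S)/N   <
          [3,5] PP   >
            [3,4] "found" : PP/(NP\N)
            [4,5] "on" : NP\N
          [5,6] "park" : ((PP/S)/N)\PP
        [6,7] "slowly" : N
      [7,8] "that" : S

[0,1] N  lex  "this"
[1,2] (S\N)\N  lex  "idea"
[0,2] S\N  <  k=1
[2,3] (S\(S\N))/PP  lex  "which"
[3,4] PP/(NP\N)  lex  "found"
[4,5] NP\N  lex  "on"
[3,5] PP  >  k=4
[5,6] ((PP/S)/N)\PP  lex  "park"
[3,6] (PP/S)/N  <  k=5
[6,7] N  lex  "slowly"
[3,7] PP/S  >  k=6
[7,8] S  lex  "that"
[3,8] PP  >  k=7
[2,8] S\(S\N)  >  k=3
[0,8] S  <  k=2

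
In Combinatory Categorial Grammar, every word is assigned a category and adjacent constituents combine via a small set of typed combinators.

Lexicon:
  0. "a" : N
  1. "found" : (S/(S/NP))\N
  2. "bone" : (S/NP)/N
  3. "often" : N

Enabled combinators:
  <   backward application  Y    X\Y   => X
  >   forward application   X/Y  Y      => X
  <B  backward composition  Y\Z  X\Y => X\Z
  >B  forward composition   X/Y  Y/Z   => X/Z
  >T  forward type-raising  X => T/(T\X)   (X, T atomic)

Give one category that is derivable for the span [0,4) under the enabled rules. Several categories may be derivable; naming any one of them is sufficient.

S

[0,4] S   >
  [0,2] S/(S/NP)   <
    [0,1] "a" : N
    [1,2] "found" : (S/(S/NP))\N
  [2,4] S/NP   >
    [2,3] "bone" : (S/NP)/N
    [3,4] "often" : N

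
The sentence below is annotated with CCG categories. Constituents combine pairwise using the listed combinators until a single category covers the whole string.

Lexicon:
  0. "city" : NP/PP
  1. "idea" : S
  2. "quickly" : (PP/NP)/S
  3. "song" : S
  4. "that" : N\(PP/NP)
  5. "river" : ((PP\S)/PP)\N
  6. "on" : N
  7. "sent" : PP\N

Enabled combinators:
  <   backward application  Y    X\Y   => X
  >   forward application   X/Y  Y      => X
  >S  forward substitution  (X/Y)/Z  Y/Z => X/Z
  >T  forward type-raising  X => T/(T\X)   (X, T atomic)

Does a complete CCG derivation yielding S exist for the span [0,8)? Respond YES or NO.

NP/PP S (PP/NP)/S S N\(PP/NP) ((PP\S)/PP)\N N PP\N
CKY chart[0,8] = {N/(N\NP), NP, NP/(NP\NP), PP/(PP\NP), S/(S\NP)}; S ∉ chart

NO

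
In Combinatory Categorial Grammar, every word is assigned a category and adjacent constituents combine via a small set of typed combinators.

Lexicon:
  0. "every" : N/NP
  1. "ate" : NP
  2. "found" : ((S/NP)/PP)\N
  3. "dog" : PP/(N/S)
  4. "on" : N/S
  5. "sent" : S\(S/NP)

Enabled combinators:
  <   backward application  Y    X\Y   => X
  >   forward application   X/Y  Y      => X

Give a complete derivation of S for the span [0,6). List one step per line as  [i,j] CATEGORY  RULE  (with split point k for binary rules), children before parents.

[0,6] S   <
  [0,5] S/NP   >
    [0,3] (S/NP)/PP   <
      [0,2] N   >
        [0,1] "every" : N/NP
        [1,2] "ate" : NP
      [2,3] "found" : ((S/NP)/PP)\N
    [3,5] PP   >
      [3,4] "dog" : PP/(N/S)
      [4,5] "on" : N/S
  [5,6] "sent" : S\(S/NP)

[0,1] N/NP  lex  "every"
[1,2] NP  lex  "ate"
[0,2] N  >  k=1
[2,3] ((S/NP)/PP)\N  lex  "found"
[0,3] (S/NP)/PP  <  k=2
[3,4] PP/(N/S)  lex  "dog"
[4,5] N/S  lex  "on"
[3,5] PP  >  k=4
[0,5] S/NP  >  k=3
[5,6] S\(S/NP)  lex  "sent"
[0,6] S  <  k=5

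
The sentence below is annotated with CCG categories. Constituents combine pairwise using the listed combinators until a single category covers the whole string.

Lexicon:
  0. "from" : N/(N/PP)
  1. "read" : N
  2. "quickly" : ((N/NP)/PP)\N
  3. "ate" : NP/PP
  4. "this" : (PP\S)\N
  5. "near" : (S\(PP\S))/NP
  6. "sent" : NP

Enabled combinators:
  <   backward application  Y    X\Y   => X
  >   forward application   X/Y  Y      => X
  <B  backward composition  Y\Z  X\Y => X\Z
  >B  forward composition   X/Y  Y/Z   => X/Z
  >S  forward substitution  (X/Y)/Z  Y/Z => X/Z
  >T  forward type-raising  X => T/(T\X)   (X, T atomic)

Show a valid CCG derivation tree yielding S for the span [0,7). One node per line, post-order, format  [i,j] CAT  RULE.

[0,7] S   <
  [0,4] N   >
    [0,1] "from" : N/(N/PP)
    [1,4] N/PP   >S
      [1,3] (N/NP)/PP   <
        [1,2] "read" : N
        [2,3] "quickly" : ((N/NP)/PP)\N
      [3,4] "ate" : NP/PP
  [4,7] S\N   <B
    [4,5] "this" : (PP\S)\N
    [5,7] S\(PP\S)   >
      [5,6] "near" : (S\(PP\S))/NP
      [6,7] "sent" : NP

[0,1] N/(N/PP)  lex  "from"
[1,2] N  lex  "read"
[2,3] ((N/NP)/PP)\N  lex  "quickly"
[1,3] (N/NP)/PP  <  k=2
[3,4] NP/PP  lex  "ate"
[1,4] N/PP  >S  k=3
[0,4] N  >  k=1
[4,5] (PP\S)\N  lex  "this"
[5,6] (S\(PP\S))/NP  lex  "near"
[6,7] NP  lex  "sent"
[5,7] S\(PP\S)  >  k=6
[4,7] S\N  <B  k=5
[0,7] S  <  k=4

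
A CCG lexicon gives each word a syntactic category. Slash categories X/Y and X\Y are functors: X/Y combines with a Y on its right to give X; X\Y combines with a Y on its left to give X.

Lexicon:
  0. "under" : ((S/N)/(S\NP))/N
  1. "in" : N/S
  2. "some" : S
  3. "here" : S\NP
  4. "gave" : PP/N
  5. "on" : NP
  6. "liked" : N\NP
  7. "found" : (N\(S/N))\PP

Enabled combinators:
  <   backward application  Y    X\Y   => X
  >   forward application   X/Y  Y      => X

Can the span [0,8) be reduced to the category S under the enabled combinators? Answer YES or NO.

NO

((S/N)/(S\NP))/N N/S S S\NP PP/N NP N\NP (N\(S/N))\PP
CKY chart[0,8] = {N}; S ∉ chart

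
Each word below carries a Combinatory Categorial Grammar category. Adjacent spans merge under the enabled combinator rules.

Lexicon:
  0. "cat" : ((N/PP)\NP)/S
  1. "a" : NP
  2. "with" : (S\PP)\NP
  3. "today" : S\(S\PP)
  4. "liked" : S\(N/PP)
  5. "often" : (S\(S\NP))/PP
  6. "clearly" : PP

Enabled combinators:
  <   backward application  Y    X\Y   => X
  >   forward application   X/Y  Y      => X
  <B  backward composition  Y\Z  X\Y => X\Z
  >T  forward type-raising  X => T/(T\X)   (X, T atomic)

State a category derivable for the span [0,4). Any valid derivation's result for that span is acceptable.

[0,7] S   <
  [0,5] S\NP   <B
    [0,4] (N/PP)\NP   >
      [0,1] "cat" : ((N/PP)\NP)/S
      [1,4] S   <
        [1,3] S\PP   <
          [1,2] "a" : NP
          [2,3] "with" : (S\PP)\NP
        [3,4] "today" : S\(S\PP)
    [4,5] "liked" : S\(N/PP)
  [5,7] S\(S\NP)   >
    [5,6] "often" : (S\(S\NP))/PP
    [6,7] "clearly" : PP

(N/PP)\NP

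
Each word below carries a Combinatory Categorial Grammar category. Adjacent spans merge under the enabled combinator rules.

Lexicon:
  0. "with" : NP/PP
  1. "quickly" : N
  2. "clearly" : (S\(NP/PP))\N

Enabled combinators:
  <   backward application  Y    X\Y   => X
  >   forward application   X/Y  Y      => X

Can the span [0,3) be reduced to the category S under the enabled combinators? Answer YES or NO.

YES

[0,3] S   <
  [0,1] "with" : NP/PP
  [1,3] S\(NP/PP)   <
    [1,2] "quickly" : N
    [2,3] "clearly" : (S\(NP/PP))\N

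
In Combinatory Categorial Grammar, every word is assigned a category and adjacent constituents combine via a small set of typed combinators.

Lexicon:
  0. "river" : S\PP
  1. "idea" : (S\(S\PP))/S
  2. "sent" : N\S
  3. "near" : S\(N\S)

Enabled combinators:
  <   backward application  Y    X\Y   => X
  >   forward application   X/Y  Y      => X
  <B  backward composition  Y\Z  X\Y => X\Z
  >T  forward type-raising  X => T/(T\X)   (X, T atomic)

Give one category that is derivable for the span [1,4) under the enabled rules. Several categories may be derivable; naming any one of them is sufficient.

[0,4] S   <
  [0,1] "river" : S\PP
  [1,4] S\(S\PP)   >
    [1,2] "idea" : (S\(S\PP))/S
    [2,4] S   <
      [2,3] "sent" : N\S
      [3,4] "near" : S\(N\S)

S\(S\PP)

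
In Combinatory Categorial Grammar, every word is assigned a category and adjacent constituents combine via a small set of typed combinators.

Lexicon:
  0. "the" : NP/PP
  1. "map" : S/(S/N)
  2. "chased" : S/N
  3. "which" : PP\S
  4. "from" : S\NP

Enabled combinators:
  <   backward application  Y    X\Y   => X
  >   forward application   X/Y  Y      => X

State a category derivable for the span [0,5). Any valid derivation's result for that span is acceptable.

S

[0,5] S   <
  [0,4] NP   >
    [0,1] "the" : NP/PP
    [1,4] PP   <
      [1,3] S   >
        [1,2] "map" : S/(S/N)
        [2,3] "chased" : S/N
      [3,4] "which" : PP\S
  [4,5] "from" : S\NP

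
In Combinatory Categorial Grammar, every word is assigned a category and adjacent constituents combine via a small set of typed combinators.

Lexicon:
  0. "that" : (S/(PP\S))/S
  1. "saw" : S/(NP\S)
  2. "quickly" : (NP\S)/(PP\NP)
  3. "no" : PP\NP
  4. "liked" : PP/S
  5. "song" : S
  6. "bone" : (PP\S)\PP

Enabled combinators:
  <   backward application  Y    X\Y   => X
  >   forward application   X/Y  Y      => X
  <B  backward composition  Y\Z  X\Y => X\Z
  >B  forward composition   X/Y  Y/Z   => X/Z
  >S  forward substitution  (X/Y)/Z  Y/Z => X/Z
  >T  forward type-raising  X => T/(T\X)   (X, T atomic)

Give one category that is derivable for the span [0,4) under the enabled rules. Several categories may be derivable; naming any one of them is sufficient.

S/(PP\S)

[0,7] S   >
  [0,4] S/(PP\S)   >
    [0,1] "that" : (S/(PP\S))/S
    [1,4] S   >
      [1,2] "saw" : S/(NP\S)
      [2,4] NP\S   >
        [2,3] "quickly" : (NP\S)/(PP\NP)
        [3,4] "no" : PP\NP
  [4,7] PP\S   <
    [4,6] PP   >
      [4,5] "liked" : PP/S
      [5,6] "song" : S
    [6,7] "bone" : (PP\S)\PP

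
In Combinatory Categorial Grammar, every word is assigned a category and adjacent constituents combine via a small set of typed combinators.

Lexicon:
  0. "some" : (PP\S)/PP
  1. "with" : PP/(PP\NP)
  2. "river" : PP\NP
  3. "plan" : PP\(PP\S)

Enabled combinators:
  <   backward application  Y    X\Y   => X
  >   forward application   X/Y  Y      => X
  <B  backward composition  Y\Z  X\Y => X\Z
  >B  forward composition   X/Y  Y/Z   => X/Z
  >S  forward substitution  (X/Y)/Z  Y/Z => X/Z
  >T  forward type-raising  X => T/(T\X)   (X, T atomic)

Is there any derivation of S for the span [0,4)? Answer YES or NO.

(PP\S)/PP PP/(PP\NP) PP\NP PP\(PP\S)
CKY chart[0,4] = {N/(N\PP), NP/(NP\PP), PP, PP/(PP\PP), S/(S\PP)}; S ∉ chart

NO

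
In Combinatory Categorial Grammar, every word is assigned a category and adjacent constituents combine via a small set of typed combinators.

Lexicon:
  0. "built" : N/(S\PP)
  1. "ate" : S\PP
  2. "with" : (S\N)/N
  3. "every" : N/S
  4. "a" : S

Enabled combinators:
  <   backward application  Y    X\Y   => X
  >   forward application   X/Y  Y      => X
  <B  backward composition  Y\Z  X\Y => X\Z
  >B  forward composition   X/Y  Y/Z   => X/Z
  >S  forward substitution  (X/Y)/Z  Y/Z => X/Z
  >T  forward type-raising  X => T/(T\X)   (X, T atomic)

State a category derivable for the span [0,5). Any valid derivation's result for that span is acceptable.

S

[0,5] S   <
  [0,2] N   >
    [0,1] "built" : N/(S\PP)
    [1,2] "ate" : S\PP
  [2,5] S\N   >
    [2,3] "with" : (S\N)/N
    [3,5] N   >
      [3,4] "every" : N/S
      [4,5] "a" : S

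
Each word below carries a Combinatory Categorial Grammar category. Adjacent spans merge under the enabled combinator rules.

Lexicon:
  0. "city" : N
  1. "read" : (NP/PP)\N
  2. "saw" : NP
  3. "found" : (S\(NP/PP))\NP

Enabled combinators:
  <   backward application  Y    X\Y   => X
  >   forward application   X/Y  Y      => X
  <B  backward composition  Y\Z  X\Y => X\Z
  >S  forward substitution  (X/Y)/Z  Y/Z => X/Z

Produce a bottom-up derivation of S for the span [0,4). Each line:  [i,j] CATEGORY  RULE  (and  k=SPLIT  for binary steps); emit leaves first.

[0,4] S   <
  [0,2] NP/PP   <
    [0,1] "city" : N
    [1,2] "read" : (NP/PP)\N
  [2,4] S\(NP/PP)   <
    [2,3] "saw" : NP
    [3,4] "found" : (S\(NP/PP))\NP

[0,1] N  lex  "city"
[1,2] (NP/PP)\N  lex  "read"
[0,2] NP/PP  <  k=1
[2,3] NP  lex  "saw"
[3,4] (S\(NP/PP))\NP  lex  "found"
[2,4] S\(NP/PP)  <  k=3
[0,4] S  <  k=2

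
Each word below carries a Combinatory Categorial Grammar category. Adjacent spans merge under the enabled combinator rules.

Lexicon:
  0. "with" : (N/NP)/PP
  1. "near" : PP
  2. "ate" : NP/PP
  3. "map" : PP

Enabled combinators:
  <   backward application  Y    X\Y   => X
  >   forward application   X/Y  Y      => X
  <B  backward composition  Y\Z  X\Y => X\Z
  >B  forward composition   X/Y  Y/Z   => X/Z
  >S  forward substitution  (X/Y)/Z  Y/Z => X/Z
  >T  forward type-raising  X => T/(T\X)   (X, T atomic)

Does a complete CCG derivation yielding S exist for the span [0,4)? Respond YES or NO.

(N/NP)/PP PP NP/PP PP
CKY chart[0,4] = {N, N/(NP\NP), N/(N\N), N/(PP\PP), NP/(NP\N), PP/(PP\N), S/(S\N)}; S ∉ chart

NO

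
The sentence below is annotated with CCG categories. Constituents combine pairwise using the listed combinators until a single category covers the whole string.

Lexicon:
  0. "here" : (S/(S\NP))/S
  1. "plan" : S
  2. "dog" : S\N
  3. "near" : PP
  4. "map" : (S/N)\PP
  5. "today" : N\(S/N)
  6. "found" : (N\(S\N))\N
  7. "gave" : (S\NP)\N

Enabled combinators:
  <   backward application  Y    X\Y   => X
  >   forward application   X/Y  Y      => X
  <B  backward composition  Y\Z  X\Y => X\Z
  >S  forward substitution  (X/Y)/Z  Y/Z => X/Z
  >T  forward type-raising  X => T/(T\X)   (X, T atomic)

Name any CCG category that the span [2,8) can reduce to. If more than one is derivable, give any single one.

[0,8] S   >
  [0,2] S/(S\NP)   >
    [0,1] "here" : (S/(S\NP))/S
    [1,2] "plan" : S
  [2,8] S\NP   <
    [2,7] N   <
      [2,3] "dog" : S\N
      [3,7] N\(S\N)   <
        [3,6] N   <
          [3,4] "near" : PP
          [4,6] N\PP   <B
            [4,5] "map" : (S/N)\PP
            [5,6] "today" : N\(S/N)
        [6,7] "found" : (N\(S\N))\N
    [7,8] "gave" : (S\NP)\N

S\NP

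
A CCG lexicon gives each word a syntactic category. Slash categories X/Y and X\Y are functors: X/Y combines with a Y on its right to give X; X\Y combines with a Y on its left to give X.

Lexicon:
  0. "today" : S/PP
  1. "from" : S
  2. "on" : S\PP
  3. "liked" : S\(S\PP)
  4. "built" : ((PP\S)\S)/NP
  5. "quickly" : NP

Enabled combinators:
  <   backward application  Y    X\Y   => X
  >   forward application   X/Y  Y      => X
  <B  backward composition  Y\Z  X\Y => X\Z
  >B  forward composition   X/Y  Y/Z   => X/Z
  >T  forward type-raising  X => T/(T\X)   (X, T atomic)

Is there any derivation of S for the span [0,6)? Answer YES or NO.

[0,6] S   >
  [0,1] "today" : S/PP
  [1,6] PP   <
    [1,2] "from" : S
    [2,6] PP\S   <
      [2,4] S   <
        [2,3] "on" : S\PP
        [3,4] "liked" : S\(S\PP)
      [4,6] (PP\S)\S   >
        [4,5] "built" : ((PP\S)\S)/NP
        [5,6] "quickly" : NP

YES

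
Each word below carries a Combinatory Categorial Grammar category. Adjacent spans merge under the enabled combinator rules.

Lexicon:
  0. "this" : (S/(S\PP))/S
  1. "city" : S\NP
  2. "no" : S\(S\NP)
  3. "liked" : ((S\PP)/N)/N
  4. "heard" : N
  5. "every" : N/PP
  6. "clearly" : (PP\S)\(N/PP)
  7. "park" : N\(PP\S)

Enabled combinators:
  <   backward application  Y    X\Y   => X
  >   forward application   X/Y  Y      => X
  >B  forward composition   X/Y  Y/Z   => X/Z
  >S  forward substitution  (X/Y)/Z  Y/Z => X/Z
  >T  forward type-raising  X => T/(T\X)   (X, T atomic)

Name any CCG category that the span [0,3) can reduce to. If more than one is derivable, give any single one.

S/(S\PP)

[0,8] S   >
  [0,3] S/(S\PP)   >
    [0,1] "this" : (S/(S\PP))/S
    [1,3] S   <
      [1,2] "city" : S\NP
      [2,3] "no" : S\(S\NP)
  [3,8] S\PP   >
    [3,5] (S\PP)/N   >
      [3,4] "liked" : ((S\PP)/N)/N
      [4,5] "heard" : N
    [5,8] N   <
      [5,7] PP\S   <
        [5,6] "every" : N/PP
        [6,7] "clearly" : (PP\S)\(N/PP)
      [7,8] "park" : N\(PP\S)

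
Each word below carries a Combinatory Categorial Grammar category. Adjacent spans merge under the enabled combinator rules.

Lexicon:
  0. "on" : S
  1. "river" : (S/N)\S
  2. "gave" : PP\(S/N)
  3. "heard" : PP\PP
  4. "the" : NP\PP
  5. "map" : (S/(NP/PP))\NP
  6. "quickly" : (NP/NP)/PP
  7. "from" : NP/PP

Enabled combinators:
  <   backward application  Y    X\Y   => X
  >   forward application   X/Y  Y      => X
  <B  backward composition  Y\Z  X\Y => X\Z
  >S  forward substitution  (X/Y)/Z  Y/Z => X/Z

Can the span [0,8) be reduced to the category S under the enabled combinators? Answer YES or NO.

[0,8] S   >
  [0,6] S/(NP/PP)   <
    [0,5] NP   <
      [0,3] PP   <
        [0,1] "on" : S
        [1,3] PP\S   <B
          [1,2] "river" : (S/N)\S
          [2,3] "gave" : PP\(S/N)
      [3,5] NP\PP   <B
        [3,4] "heard" : PP\PP
        [4,5] "the" : NP\PP
    [5,6] "map" : (S/(NP/PP))\NP
  [6,8] NP/PP   >S
    [6,7] "quickly" : (NP/NP)/PP
    [7,8] "from" : NP/PP

YES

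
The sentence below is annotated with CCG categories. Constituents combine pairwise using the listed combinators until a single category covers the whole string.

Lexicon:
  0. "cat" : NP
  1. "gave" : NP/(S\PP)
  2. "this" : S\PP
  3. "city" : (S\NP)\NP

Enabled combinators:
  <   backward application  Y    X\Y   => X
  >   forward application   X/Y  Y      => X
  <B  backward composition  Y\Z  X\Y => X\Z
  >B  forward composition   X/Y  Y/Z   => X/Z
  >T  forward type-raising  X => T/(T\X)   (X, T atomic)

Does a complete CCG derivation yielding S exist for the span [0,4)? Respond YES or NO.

YES

[0,4] S   <
  [0,1] "cat" : NP
  [1,4] S\NP   <
    [1,3] NP   >
      [1,2] "gave" : NP/(S\PP)
      [2,3] "this" : S\PP
    [3,4] "city" : (S\NP)\NP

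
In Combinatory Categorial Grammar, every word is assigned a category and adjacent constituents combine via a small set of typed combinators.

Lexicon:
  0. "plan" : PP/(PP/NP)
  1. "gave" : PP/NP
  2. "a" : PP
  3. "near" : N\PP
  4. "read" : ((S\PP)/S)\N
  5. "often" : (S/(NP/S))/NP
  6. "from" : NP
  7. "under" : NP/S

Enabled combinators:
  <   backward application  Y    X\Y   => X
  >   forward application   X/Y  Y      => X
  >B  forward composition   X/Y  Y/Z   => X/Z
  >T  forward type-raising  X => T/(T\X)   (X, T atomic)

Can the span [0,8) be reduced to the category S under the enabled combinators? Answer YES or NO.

[0,8] S   <
  [0,2] PP   >
    [0,1] "plan" : PP/(PP/NP)
    [1,2] "gave" : PP/NP
  [2,8] S\PP   >
    [2,5] (S\PP)/S   <
      [2,4] N   <
        [2,3] "a" : PP
        [3,4] "near" : N\PP
      [4,5] "read" : ((S\PP)/S)\N
    [5,8] S   >
      [5,7] S/(NP/S)   >
        [5,6] "often" : (S/(NP/S))/NP
        [6,7] "from" : NP
      [7,8] "under" : NP/S

YES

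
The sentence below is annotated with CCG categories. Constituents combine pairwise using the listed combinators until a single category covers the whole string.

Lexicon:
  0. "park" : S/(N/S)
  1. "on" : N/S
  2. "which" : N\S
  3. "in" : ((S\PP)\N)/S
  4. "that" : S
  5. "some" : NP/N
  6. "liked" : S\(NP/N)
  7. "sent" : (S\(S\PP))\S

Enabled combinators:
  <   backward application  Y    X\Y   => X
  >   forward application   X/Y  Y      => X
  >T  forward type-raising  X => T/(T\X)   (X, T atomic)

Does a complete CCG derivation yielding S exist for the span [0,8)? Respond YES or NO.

YES

[0,8] S   <
  [0,5] S\PP   <
    [0,3] N   <
      [0,2] S   >
        [0,1] "park" : S/(N/S)
        [1,2] "on" : N/S
      [2,3] "which" : N\S
    [3,5] (S\PP)\N   >
      [3,4] "in" : ((S\PP)\N)/S
      [4,5] "that" : S
  [5,8] S\(S\PP)   <
    [5,7] S   <
      [5,6] "some" : NP/N
      [6,7] "liked" : S\(NP/N)
    [7,8] "sent" : (S\(S\PP))\S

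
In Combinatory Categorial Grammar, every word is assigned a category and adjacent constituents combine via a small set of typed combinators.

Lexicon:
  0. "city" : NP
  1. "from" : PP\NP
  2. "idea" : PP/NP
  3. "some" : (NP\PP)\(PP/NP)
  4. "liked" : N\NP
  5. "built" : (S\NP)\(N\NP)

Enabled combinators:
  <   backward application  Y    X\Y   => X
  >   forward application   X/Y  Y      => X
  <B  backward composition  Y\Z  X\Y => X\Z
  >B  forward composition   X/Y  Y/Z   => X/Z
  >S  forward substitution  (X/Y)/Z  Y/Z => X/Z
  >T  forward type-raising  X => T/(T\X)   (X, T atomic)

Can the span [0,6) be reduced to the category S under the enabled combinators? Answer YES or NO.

YES

[0,6] S   <
  [0,1] "city" : NP
  [1,6] S\NP   <
    [1,5] N\NP   <B
      [1,4] NP\NP   <B
        [1,2] "from" : PP\NP
        [2,4] NP\PP   <
          [2,3] "idea" : PP/NP
          [3,4] "some" : (NP\PP)\(PP/NP)
      [4,5] "liked" : N\NP
    [5,6] "built" : (S\NP)\(N\NP)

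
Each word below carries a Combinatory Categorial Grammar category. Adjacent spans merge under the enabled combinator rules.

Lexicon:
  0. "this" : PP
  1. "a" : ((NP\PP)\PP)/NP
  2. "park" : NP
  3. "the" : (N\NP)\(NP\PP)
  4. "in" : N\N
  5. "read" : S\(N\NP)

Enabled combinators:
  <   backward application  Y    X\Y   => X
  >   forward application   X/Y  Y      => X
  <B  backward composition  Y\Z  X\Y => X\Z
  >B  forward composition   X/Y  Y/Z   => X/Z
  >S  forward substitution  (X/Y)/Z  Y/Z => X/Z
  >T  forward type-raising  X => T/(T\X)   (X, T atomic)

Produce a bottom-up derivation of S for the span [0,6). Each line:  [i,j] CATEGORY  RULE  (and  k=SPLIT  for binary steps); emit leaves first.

[0,1] PP  lex  "this"
[1,2] ((NP\PP)\PP)/NP  lex  "a"
[2,3] NP  lex  "park"
[1,3] (NP\PP)\PP  >  k=2
[0,3] NP\PP  <  k=1
[3,4] (N\NP)\(NP\PP)  lex  "the"
[0,4] N\NP  <  k=3
[4,5] N\N  lex  "in"
[0,5] N\NP  <B  k=4
[5,6] S\(N\NP)  lex  "read"
[0,6] S  <  k=5

[0,6] S   <
  [0,5] N\NP   <B
    [0,4] N\NP   <
      [0,3] NP\PP   <
        [0,1] "this" : PP
        [1,3] (NP\PP)\PP   >
          [1,2] "a" : ((NP\PP)\PP)/NP
          [2,3] "park" : NP
      [3,4] "the" : (N\NP)\(NP\PP)
    [4,5] "in" : N\N
  [5,6] "read" : S\(N\NP)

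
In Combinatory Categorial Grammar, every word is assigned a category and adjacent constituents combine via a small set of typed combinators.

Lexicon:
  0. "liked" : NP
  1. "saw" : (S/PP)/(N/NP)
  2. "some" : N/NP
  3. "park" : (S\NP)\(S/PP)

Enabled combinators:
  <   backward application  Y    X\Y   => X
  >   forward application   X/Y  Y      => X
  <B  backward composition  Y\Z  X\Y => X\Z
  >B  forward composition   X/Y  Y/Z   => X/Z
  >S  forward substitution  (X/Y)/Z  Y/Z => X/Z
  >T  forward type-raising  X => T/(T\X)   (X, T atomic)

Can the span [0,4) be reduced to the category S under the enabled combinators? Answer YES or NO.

[0,4] S   >
  [0,1] S/(S\NP)   >T
    [0,1] "liked" : NP
  [1,4] S\NP   <
    [1,3] S/PP   >
      [1,2] "saw" : (S/PP)/(N/NP)
      [2,3] "some" : N/NP
    [3,4] "park" : (S\NP)\(S/PP)

YES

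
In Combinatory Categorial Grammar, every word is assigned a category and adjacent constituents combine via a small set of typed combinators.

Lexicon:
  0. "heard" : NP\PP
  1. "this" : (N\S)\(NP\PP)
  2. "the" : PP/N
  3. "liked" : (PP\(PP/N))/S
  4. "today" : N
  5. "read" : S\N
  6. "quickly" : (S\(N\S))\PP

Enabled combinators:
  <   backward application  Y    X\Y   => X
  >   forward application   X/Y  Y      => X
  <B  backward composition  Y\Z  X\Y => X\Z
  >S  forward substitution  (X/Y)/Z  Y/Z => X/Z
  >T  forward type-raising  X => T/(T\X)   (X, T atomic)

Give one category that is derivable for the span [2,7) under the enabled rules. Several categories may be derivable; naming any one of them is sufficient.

S\(N\S)

[0,7] S   <
  [0,2] N\S   <
    [0,1] "heard" : NP\PP
    [1,2] "this" : (N\S)\(NP\PP)
  [2,7] S\(N\S)   <
    [2,6] PP   <
      [2,3] "the" : PP/N
      [3,6] PP\(PP/N)   >
        [3,4] "liked" : (PP\(PP/N))/S
        [4,6] S   <
          [4,5] "today" : N
          [5,6] "read" : S\N
    [6,7] "quickly" : (S\(N\S))\PP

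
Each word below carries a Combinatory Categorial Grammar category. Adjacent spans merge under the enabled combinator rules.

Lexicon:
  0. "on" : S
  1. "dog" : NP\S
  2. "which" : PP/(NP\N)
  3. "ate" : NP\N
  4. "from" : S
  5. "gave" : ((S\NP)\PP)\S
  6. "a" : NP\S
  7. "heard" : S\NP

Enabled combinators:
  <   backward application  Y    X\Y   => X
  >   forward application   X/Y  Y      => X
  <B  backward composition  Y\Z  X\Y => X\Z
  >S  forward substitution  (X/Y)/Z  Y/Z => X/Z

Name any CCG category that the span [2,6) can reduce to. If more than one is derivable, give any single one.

S\NP

[0,8] S   <
  [0,2] NP   <
    [0,1] "on" : S
    [1,2] "dog" : NP\S
  [2,8] S\NP   <B
    [2,6] S\NP   <
      [2,4] PP   >
        [2,3] "which" : PP/(NP\N)
        [3,4] "ate" : NP\N
      [4,6] (S\NP)\PP   <
        [4,5] "from" : S
        [5,6] "gave" : ((S\NP)\PP)\S
    [6,8] S\S   <B
      [6,7] "a" : NP\S
      [7,8] "heard" : S\NP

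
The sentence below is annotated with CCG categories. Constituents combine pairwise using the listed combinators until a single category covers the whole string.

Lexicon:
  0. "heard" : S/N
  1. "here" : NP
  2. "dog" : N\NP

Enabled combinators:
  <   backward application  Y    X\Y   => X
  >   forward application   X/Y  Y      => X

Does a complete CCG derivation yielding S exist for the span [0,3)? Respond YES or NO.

[0,3] S   >
  [0,1] "heard" : S/N
  [1,3] N   <
    [1,2] "here" : NP
    [2,3] "dog" : N\NP

YES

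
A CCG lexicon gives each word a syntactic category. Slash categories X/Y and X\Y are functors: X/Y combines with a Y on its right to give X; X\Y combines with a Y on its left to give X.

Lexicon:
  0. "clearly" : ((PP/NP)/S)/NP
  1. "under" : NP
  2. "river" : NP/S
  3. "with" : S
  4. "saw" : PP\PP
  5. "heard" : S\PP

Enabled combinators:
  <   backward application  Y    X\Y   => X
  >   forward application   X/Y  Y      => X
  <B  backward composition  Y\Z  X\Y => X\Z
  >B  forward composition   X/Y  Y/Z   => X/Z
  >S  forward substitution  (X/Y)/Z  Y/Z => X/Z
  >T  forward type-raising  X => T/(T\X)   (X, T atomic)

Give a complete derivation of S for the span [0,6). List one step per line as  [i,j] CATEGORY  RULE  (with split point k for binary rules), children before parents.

[0,1] ((PP/NP)/S)/NP  lex  "clearly"
[1,2] NP  lex  "under"
[0,2] (PP/NP)/S  >  k=1
[2,3] NP/S  lex  "river"
[0,3] PP/S  >S  k=2
[3,4] S  lex  "with"
[0,4] PP  >  k=3
[4,5] PP\PP  lex  "saw"
[5,6] S\PP  lex  "heard"
[4,6] S\PP  <B  k=5
[0,6] S  <  k=4

[0,6] S   <
  [0,4] PP   >
    [0,3] PP/S   >S
      [0,2] (PP/NP)/S   >
        [0,1] "clearly" : ((PP/NP)/S)/NP
        [1,2] "under" : NP
      [2,3] "river" : NP/S
    [3,4] "with" : S
  [4,6] S\PP   <B
    [4,5] "saw" : PP\PP
    [5,6] "heard" : S\PP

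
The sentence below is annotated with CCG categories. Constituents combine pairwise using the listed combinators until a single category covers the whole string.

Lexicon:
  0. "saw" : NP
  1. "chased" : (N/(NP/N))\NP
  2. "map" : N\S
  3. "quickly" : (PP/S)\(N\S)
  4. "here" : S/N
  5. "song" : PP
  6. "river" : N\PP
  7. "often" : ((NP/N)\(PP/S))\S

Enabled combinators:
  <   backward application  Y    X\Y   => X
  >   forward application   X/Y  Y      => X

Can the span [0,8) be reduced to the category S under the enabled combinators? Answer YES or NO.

NP (N/(NP/N))\NP N\S (PP/S)\(N\S) S/N PP N\PP ((NP/N)\(PP/S))\S
CKY chart[0,8] = {N}; S ∉ chart

NO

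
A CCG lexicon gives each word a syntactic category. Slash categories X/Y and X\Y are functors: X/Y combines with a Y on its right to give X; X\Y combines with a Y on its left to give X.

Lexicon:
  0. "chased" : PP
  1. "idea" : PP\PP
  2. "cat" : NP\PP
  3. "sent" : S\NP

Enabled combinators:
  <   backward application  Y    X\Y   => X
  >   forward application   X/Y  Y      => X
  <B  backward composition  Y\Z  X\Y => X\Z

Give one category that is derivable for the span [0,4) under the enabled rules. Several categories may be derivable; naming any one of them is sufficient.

[0,4] S   <
  [0,3] NP   <
    [0,1] "chased" : PP
    [1,3] NP\PP   <B
      [1,2] "idea" : PP\PP
      [2,3] "cat" : NP\PP
  [3,4] "sent" : S\NP

S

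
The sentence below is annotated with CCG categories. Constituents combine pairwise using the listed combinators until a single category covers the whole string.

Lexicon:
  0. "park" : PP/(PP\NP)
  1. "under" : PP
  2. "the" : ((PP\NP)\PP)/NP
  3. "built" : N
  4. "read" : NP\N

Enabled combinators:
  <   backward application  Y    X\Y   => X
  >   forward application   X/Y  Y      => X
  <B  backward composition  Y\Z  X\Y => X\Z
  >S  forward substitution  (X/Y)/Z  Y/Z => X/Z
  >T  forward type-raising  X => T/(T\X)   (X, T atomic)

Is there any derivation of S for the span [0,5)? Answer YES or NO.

PP/(PP\NP) PP ((PP\NP)\PP)/NP N NP\N
CKY chart[0,5] = {N/(N\PP), NP/(NP\PP), PP, PP/(PP\PP), S/(S\PP)}; S ∉ chart

NO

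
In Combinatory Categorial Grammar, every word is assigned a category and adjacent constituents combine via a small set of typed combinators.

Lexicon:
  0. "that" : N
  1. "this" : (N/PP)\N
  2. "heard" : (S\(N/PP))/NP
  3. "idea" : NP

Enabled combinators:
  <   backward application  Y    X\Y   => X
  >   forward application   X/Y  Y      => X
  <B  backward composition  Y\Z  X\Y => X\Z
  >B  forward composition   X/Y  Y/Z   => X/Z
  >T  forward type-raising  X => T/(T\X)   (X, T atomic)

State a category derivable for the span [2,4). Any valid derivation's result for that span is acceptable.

S\(N/PP)

[0,4] S   >
  [0,1] S/(S\N)   >T
    [0,1] "that" : N
  [1,4] S\N   <B
    [1,2] "this" : (N/PP)\N
    [2,4] S\(N/PP)   >
      [2,3] "heard" : (S\(N/PP))/NP
      [3,4] "idea" : NP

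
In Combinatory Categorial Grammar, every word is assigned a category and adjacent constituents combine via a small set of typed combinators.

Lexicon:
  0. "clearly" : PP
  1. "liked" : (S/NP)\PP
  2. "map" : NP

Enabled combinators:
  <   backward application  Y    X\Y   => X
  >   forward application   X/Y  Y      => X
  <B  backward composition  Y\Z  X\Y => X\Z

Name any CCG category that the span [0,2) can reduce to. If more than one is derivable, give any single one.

[0,3] S   >
  [0,2] S/NP   <
    [0,1] "clearly" : PP
    [1,2] "liked" : (S/NP)\PP
  [2,3] "map" : NP

S/NP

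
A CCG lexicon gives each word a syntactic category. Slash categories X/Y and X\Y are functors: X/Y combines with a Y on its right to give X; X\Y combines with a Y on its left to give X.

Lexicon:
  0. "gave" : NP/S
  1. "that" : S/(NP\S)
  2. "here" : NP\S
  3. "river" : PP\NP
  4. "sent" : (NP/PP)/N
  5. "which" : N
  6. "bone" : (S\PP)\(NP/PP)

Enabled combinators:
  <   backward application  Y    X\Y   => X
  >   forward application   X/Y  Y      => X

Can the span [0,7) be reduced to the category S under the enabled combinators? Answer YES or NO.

[0,7] S   <
  [0,4] PP   <
    [0,3] NP   >
      [0,1] "gave" : NP/S
      [1,3] S   >
        [1,2] "that" : S/(NP\S)
        [2,3] "here" : NP\S
    [3,4] "river" : PP\NP
  [4,7] S\PP   <
    [4,6] NP/PP   >
      [4,5] "sent" : (NP/PP)/N
      [5,6] "which" : N
    [6,7] "bone" : (S\PP)\(NP/PP)

YES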